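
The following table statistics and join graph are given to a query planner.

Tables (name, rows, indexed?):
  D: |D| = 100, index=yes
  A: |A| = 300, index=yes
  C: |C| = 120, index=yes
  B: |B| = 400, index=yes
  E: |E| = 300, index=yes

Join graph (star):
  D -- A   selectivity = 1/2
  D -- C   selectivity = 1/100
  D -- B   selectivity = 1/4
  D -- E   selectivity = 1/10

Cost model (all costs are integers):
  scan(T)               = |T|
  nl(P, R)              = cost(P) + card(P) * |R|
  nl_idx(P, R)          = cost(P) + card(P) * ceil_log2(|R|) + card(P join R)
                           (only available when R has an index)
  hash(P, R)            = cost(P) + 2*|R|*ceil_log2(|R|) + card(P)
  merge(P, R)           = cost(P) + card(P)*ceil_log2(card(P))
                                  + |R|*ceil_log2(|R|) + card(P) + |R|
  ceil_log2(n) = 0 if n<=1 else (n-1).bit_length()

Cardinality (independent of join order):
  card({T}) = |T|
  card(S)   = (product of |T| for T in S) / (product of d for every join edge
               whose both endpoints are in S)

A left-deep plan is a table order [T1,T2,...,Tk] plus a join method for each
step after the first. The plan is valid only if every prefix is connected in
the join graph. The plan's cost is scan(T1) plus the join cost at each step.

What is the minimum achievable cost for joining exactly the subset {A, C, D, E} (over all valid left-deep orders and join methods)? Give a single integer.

Selinger DP over subsets of {A,C,D,E}:
  {D}: scan cost=100, card=100
  {A}: scan cost=300, card=300
  {C}: scan cost=120, card=120
  {E}: scan cost=300, card=300
  {AD}: card=15000; try (D,hash)→2000, (A,merge)→3900, (D,merge)→4100, (A,hash)→5600, (A,nl_idx)→16000, (D,nl_idx)→17400 …(+2); best=2000 via (D,hash)
  {CD}: card=120; try (C,nl_idx)→920, (D,nl_idx)→1080, (D,hash)→1640, (C,merge)→1860, (D,merge)→1880, (C,hash)→1880 …(+2); best=920 via (C,nl_idx)
  {DE}: card=3000; try (D,hash)→2000, (E,merge)→3900, (E,nl_idx)→4000, (D,merge)→4100, (D,nl_idx)→5400, (E,hash)→5600 …(+2); best=2000 via (D,hash)
  {ACD}: card=18000; try (A,merge)→4880, (A,hash)→6440, (C,hash)→18680, (A,nl_idx)→20000, (A,nl)→36920, (C,nl_idx)→125000 …(+2); best=4880 via (A,merge)
  {ADE}: card=450000; try (A,hash)→10400, (E,hash)→22400, (A,merge)→44000, (E,merge)→230000, (A,nl_idx)→479000, (E,nl_idx)→587000 …(+2); best=10400 via (A,hash)
  {CDE}: card=3600; try (E,merge)→4880, (E,nl_idx)→5600, (E,hash)→6440, (C,hash)→6680, (C,nl_idx)→26600, (E,nl)→36920 …(+2); best=4880 via (E,merge)
  {ACDE}: card=540000; try (A,hash)→13880, (E,hash)→28280, (A,merge)→54680, (E,merge)→295880, (C,hash)→462080, (A,nl_idx)→577280 …(+6); best=13880 via (A,hash)

13880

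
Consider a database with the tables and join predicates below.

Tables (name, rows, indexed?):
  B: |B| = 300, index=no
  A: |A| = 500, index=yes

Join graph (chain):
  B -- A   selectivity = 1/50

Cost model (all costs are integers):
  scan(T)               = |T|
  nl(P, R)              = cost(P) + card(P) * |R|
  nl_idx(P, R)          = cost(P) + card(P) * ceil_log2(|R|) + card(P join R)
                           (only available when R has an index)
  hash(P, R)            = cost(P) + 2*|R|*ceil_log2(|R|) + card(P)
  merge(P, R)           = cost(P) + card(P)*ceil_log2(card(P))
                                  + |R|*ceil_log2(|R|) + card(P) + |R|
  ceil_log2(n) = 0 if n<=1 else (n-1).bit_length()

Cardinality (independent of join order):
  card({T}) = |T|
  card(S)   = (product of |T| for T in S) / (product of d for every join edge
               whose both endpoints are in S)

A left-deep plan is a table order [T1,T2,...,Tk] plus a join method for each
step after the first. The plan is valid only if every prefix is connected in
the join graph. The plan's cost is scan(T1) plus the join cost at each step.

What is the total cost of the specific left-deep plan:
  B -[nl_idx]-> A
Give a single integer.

6000

step 1: scan B: cost=300, card=300
step 2: join A via nl_idx
    card(P join A) = 300*500/(50) = 3000
    cost = 300 + 300*9 + 3000 = 6000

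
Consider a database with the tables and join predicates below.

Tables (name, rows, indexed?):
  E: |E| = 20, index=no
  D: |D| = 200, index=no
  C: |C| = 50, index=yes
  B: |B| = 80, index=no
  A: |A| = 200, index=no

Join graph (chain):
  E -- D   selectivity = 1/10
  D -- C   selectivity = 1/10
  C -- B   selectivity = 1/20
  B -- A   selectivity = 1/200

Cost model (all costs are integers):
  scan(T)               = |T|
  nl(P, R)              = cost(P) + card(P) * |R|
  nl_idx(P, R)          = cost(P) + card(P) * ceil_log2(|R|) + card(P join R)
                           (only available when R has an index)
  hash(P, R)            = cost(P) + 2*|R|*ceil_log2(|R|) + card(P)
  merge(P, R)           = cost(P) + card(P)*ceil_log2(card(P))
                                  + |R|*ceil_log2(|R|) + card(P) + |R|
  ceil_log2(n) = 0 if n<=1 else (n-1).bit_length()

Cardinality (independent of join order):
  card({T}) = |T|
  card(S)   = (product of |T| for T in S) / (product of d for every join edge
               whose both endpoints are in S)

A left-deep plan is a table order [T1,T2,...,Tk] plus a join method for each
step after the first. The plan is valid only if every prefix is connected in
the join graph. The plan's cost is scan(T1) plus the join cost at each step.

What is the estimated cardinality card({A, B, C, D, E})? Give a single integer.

Tables in S: A(200), B(80), C(50), D(200), E(20)
Edges inside S: E-D(d=10), D-C(d=10), C-B(d=20), B-A(d=200)
numerator = 200 * 80 * 50 * 200 * 20 = 3200000000
denominator = 10 * 10 * 20 * 200 = 400000
card(S) = 3200000000 / 400000 = 8000

8000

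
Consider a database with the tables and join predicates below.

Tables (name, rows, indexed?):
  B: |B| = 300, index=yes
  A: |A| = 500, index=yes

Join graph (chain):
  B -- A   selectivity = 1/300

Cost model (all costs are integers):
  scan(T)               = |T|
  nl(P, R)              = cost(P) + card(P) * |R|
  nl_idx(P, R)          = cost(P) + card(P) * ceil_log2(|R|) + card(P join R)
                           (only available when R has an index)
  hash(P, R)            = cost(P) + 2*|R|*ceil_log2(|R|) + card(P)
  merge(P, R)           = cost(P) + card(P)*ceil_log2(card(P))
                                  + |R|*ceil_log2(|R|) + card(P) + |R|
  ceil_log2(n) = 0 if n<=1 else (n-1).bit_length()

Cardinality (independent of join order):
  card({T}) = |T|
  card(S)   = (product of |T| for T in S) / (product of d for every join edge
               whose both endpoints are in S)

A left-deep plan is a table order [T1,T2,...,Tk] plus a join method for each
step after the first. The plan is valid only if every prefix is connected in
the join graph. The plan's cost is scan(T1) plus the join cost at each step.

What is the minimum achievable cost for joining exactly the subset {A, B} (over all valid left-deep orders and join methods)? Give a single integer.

Selinger DP over subsets of {A,B}:
  {B}: scan cost=300, card=300
  {A}: scan cost=500, card=500
  {AB}: card=500; try (A,nl_idx)→3500, (B,nl_idx)→5500, (B,hash)→6400, (A,merge)→8300, (B,merge)→8500, (A,hash)→9600 …(+2); best=3500 via (A,nl_idx)

3500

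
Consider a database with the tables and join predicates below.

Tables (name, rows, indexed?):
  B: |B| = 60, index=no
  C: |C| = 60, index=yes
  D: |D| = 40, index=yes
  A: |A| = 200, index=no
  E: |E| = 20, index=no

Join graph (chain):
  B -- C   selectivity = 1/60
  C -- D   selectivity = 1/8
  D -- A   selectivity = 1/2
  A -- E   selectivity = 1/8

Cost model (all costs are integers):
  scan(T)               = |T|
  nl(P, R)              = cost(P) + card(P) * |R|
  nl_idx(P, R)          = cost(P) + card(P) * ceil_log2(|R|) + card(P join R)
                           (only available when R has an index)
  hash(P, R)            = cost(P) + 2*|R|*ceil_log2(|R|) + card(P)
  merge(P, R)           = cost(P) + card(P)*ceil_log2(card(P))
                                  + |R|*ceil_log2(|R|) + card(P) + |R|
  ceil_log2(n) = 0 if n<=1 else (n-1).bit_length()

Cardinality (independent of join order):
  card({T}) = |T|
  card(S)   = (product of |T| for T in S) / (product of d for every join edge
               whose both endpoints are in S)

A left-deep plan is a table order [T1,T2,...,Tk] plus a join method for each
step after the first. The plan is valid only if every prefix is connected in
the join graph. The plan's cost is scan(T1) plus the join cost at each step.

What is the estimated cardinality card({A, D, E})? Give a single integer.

10000

Tables in S: A(200), D(40), E(20)
Edges inside S: D-A(d=2), A-E(d=8)
numerator = 200 * 40 * 20 = 160000
denominator = 2 * 8 = 16
card(S) = 160000 / 16 = 10000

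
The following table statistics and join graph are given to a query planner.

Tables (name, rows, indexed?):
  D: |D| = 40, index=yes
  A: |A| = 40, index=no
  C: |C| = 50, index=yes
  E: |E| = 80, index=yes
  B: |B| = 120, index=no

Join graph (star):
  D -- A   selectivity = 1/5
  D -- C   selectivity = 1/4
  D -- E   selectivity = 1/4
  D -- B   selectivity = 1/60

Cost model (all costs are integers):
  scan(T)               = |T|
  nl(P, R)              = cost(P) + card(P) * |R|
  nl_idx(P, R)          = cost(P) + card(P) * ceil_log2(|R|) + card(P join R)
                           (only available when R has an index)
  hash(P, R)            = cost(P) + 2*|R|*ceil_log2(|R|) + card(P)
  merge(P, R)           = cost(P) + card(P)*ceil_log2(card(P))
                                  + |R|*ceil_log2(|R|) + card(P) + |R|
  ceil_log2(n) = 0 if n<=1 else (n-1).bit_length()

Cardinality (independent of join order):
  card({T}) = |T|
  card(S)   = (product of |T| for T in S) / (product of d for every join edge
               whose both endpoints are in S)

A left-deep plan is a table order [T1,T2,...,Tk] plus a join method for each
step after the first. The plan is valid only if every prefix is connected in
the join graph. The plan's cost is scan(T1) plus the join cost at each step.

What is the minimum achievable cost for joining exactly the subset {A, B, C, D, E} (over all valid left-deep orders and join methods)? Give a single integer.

Selinger DP over subsets of {A,B,C,D,E}:
  {D}: scan cost=40, card=40
  {A}: scan cost=40, card=40
  {C}: scan cost=50, card=50
  {E}: scan cost=80, card=80
  {B}: scan cost=120, card=120
  {AD}: card=320; try (D,hash)→560, (A,hash)→560, (D,merge)→600, (D,nl_idx)→600, (A,merge)→600, (D,nl)→1640 …(+1); best=560 via (D,hash)
  {CD}: card=500; try (D,hash)→580, (C,merge)→670, (D,merge)→680, (C,hash)→680, (C,nl_idx)→780, (D,nl_idx)→850 …(+2); best=580 via (D,hash)
  {DE}: card=800; try (D,hash)→640, (E,merge)→960, (D,merge)→1000, (E,nl_idx)→1120, (E,hash)→1200, (D,nl_idx)→1360 …(+2); best=640 via (D,hash)
  {BD}: card=80; try (D,hash)→720, (D,nl_idx)→920, (B,merge)→1280, (D,merge)→1360, (B,hash)→1760, (B,nl)→4840 …(+1); best=720 via (D,hash)
  {ACD}: card=4000; try (C,hash)→1480, (A,hash)→1560, (C,merge)→4110, (A,merge)→5860, (C,nl_idx)→6480, (C,nl)→16560 …(+1); best=1480 via (C,hash)
  {ADE}: card=6400; try (A,hash)→1920, (E,hash)→2000, (E,merge)→4400, (E,nl_idx)→9200, (A,merge)→9720, (E,nl)→26160 …(+1); best=1920 via (A,hash)
  {ABD}: card=640; try (A,hash)→1280, (A,merge)→1640, (B,hash)→2560, (A,nl)→3920, (B,merge)→4720, (B,nl)→38960; best=1280 via (A,hash)
  {CDE}: card=10000; try (C,hash)→2040, (E,hash)→2200, (E,merge)→6220, (C,merge)→9790, (E,nl_idx)→14080, (C,nl_idx)→15440 …(+2); best=2040 via (C,hash)
  {BCD}: card=1000; try (C,hash)→1400, (C,merge)→1710, (C,nl_idx)→2200, (B,hash)→2760, (C,nl)→4720, (B,merge)→6540 …(+1); best=1400 via (C,hash)
  {BDE}: card=1600; try (E,hash)→1920, (E,merge)→2000, (E,nl_idx)→2880, (B,hash)→3120, (E,nl)→7120, (B,merge)→10400 …(+1); best=1920 via (E,hash)
  {ACDE}: card=80000; try (E,hash)→6600, (C,hash)→8920, (A,hash)→12520, (E,merge)→54120, (C,merge)→91870, (E,nl_idx)→109480 …(+5); best=6600 via (E,hash)
  {ABCD}: card=8000; try (C,hash)→2520, (A,hash)→2880, (B,hash)→7160, (C,merge)→8670, (A,merge)→12680, (C,nl_idx)→13120 …(+4); best=2520 via (C,hash)
  {ABDE}: card=12800; try (E,hash)→3040, (A,hash)→4000, (E,merge)→8960, (B,hash)→10000, (E,nl_idx)→18560, (A,merge)→21400 …(+4); best=3040 via (E,hash)
  {BCDE}: card=20000; try (E,hash)→3520, (C,hash)→4120, (E,merge)→13040, (B,hash)→13720, (C,merge)→21470, (E,nl_idx)→28400 …(+5); best=3520 via (E,hash)
  {ABCDE}: card=160000; try (E,hash)→11640, (C,hash)→16440, (A,hash)→24000, (B,hash)→88280, (E,merge)→115160, (C,merge)→195390 …(+8); best=11640 via (E,hash)

11640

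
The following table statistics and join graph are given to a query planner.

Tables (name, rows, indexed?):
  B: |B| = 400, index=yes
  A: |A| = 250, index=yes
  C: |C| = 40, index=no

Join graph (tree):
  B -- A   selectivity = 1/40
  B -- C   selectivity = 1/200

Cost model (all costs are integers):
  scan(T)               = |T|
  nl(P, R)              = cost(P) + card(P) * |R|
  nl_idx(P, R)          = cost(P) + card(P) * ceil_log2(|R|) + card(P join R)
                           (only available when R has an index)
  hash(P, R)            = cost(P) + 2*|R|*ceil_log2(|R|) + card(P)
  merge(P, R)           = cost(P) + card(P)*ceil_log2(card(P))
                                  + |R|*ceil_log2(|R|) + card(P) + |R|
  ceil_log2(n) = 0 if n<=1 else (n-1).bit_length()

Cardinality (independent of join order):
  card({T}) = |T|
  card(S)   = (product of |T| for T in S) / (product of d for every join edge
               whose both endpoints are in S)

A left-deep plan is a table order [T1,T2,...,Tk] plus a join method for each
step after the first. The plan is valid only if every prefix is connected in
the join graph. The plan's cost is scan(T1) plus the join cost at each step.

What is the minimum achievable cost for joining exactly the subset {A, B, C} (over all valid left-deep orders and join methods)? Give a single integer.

1620

Selinger DP over subsets of {A,B,C}:
  {B}: scan cost=400, card=400
  {A}: scan cost=250, card=250
  {C}: scan cost=40, card=40
  {AB}: card=2500; try (A,hash)→4800, (B,nl_idx)→5000, (A,nl_idx)→6100, (B,merge)→6500, (A,merge)→6650, (B,hash)→7700 …(+2); best=4800 via (A,hash)
  {BC}: card=80; try (B,nl_idx)→480, (C,hash)→1280, (B,merge)→4320, (C,merge)→4680, (B,hash)→7280, (B,nl)→16040 …(+1); best=480 via (B,nl_idx)
  {ABC}: card=500; try (A,nl_idx)→1620, (A,merge)→3370, (A,hash)→4560, (C,hash)→7780, (A,nl)→20480, (C,merge)→37580 …(+1); best=1620 via (A,nl_idx)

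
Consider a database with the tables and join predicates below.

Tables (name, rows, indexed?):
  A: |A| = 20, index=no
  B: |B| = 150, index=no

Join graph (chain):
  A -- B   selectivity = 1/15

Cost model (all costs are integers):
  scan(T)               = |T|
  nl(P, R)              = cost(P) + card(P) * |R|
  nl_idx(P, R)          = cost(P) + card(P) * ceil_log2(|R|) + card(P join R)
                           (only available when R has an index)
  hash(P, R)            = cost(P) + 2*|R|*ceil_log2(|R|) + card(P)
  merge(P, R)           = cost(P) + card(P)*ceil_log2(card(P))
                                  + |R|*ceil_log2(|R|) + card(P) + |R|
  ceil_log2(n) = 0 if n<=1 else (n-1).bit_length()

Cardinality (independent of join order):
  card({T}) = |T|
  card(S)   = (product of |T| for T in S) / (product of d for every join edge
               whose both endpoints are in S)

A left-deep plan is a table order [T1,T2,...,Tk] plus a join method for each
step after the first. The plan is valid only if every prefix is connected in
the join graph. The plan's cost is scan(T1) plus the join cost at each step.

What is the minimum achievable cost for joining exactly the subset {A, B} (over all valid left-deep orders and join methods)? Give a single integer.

Selinger DP over subsets of {A,B}:
  {A}: scan cost=20, card=20
  {B}: scan cost=150, card=150
  {AB}: card=200; try (A,hash)→500, (B,merge)→1490, (A,merge)→1620, (B,hash)→2440, (B,nl)→3020, (A,nl)→3150; best=500 via (A,hash)

500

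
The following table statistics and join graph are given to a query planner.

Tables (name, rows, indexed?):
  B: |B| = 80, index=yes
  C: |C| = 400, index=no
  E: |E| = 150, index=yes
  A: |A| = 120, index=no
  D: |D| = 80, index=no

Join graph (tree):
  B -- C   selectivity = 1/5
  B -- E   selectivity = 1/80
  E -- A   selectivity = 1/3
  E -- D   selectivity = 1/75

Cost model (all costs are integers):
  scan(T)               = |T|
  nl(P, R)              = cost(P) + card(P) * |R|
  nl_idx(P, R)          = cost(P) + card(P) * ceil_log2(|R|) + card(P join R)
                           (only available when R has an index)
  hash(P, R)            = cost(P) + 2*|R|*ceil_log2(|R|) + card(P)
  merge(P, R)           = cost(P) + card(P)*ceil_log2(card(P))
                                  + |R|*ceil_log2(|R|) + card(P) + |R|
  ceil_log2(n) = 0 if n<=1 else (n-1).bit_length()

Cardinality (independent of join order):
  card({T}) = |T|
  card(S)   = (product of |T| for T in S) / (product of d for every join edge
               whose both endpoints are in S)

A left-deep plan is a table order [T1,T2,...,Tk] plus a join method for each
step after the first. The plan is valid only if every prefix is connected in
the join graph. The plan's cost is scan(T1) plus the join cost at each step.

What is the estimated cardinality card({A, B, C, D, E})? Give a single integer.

Tables in S: A(120), B(80), C(400), D(80), E(150)
Edges inside S: B-C(d=5), B-E(d=80), E-A(d=3), E-D(d=75)
numerator = 120 * 80 * 400 * 80 * 150 = 46080000000
denominator = 5 * 80 * 3 * 75 = 90000
card(S) = 46080000000 / 90000 = 512000

512000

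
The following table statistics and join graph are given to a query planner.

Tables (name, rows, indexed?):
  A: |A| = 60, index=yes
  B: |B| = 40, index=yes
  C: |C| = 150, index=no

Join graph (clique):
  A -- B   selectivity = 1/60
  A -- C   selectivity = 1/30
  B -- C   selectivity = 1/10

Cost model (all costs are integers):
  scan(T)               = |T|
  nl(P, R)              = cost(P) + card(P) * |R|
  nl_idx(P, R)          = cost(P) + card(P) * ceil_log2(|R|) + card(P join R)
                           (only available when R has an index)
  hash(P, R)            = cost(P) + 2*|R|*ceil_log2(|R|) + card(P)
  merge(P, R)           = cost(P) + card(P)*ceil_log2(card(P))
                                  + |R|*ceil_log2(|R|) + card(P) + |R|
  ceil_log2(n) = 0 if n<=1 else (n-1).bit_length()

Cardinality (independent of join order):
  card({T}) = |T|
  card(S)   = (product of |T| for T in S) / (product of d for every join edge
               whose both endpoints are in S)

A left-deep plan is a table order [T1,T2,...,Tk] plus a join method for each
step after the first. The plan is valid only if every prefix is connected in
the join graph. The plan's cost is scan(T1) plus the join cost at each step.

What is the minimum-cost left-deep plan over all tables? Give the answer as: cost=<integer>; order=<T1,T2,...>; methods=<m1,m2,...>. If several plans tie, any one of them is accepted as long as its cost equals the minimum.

Selinger DP (subsets sized 1..n):
  {A}: scan cost=60, card=60
  {B}: scan cost=40, card=40
  {C}: scan cost=150, card=150
  {AB}: card=40; try (A,nl_idx)→320, (B,nl_idx)→460, (B,hash)→600, (A,merge)→740, (B,merge)→760, (A,hash)→800 …(+2); best=320 via (A,nl_idx)
  {AC}: card=300; try (A,hash)→1020, (A,nl_idx)→1350, (C,merge)→1830, (A,merge)→1920, (C,hash)→2520, (C,nl)→9060 …(+1); best=1020 via (A,hash)
  {BC}: card=600; try (B,hash)→780, (B,nl_idx)→1650, (C,merge)→1670, (B,merge)→1780, (C,hash)→2480, (C,nl)→6040 …(+1); best=780 via (B,hash)
  {ABC}: card=20; try (B,hash)→1800, (C,merge)→1950, (A,hash)→2100, (C,hash)→2760, (B,nl_idx)→2840, (B,merge)→4300 …(+5); best=1800 via (B,hash)

cost=1800; order=C,A,B; methods=hash,hash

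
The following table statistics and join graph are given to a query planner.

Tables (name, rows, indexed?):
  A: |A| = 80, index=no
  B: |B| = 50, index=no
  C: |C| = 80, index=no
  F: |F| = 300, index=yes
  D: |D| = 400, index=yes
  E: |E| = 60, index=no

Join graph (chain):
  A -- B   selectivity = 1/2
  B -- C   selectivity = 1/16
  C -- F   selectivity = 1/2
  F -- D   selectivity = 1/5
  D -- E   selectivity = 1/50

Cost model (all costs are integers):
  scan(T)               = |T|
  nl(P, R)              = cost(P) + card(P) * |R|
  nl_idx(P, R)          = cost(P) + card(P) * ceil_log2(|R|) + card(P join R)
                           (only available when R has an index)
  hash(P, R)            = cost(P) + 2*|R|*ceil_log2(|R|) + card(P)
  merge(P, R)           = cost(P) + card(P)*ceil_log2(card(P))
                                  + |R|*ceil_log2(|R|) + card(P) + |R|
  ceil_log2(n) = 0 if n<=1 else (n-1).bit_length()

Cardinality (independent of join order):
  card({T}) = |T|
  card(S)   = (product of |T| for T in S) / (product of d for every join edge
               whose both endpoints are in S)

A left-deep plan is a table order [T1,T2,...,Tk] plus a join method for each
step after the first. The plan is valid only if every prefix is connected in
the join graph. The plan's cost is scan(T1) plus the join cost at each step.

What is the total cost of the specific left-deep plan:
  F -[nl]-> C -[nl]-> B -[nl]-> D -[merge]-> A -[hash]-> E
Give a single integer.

step 1: scan F: cost=300, card=300
step 2: join C via nl
    card(P join C) = 300*80/(2) = 12000
    cost = 300 + 300*80 = 24300
step 3: join B via nl
    card(P join B) = 12000*50/(16) = 37500
    cost = 24300 + 12000*50 = 624300
step 4: join D via nl
    card(P join D) = 37500*400/(5) = 3000000
    cost = 624300 + 37500*400 = 15624300
step 5: join A via merge
    card(P join A) = 3000000*80/(2) = 120000000
    cost = 15624300 + 3000000*22 + 80*7 + 3000000 + 80 = 84624940
step 6: join E via hash
    card(P join E) = 120000000*60/(50) = 144000000
    cost = 84624940 + 2*60*6 + 120000000 = 204625660

204625660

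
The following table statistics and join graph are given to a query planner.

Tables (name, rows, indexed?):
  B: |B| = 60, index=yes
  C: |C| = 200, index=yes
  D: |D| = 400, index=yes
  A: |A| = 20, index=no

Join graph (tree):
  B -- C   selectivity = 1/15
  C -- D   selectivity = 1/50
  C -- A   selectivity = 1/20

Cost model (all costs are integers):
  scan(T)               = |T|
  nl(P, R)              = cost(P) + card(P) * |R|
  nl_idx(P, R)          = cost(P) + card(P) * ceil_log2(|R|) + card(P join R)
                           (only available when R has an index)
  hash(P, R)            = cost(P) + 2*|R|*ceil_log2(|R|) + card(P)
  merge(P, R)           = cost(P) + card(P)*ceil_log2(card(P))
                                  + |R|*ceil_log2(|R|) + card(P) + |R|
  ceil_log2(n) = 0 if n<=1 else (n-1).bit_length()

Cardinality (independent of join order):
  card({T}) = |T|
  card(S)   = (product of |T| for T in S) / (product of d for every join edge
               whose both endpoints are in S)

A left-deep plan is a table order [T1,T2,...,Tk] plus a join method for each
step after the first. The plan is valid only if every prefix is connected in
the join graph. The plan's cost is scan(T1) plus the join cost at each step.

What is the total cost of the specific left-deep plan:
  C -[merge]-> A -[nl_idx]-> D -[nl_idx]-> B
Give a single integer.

21520

step 1: scan C: cost=200, card=200
step 2: join A via merge
    card(P join A) = 200*20/(20) = 200
    cost = 200 + 200*8 + 20*5 + 200 + 20 = 2120
step 3: join D via nl_idx
    card(P join D) = 200*400/(50) = 1600
    cost = 2120 + 200*9 + 1600 = 5520
step 4: join B via nl_idx
    card(P join B) = 1600*60/(15) = 6400
    cost = 5520 + 1600*6 + 6400 = 21520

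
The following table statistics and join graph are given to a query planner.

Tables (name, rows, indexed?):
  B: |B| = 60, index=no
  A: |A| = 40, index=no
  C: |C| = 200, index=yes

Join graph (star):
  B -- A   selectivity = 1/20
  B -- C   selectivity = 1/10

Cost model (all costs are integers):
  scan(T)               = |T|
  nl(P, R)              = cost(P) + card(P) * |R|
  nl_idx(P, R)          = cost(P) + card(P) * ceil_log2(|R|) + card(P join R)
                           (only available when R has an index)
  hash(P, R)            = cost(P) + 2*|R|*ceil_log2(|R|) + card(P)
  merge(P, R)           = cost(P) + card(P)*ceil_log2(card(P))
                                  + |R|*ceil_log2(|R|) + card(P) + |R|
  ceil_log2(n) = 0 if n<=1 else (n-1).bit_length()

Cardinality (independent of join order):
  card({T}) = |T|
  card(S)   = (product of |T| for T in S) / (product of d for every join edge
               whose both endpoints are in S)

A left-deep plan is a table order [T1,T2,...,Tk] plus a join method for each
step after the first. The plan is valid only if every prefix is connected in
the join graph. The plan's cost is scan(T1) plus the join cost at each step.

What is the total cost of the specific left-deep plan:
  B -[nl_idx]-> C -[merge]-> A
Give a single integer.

16420

step 1: scan B: cost=60, card=60
step 2: join C via nl_idx
    card(P join C) = 60*200/(10) = 1200
    cost = 60 + 60*8 + 1200 = 1740
step 3: join A via merge
    card(P join A) = 1200*40/(20) = 2400
    cost = 1740 + 1200*11 + 40*6 + 1200 + 40 = 16420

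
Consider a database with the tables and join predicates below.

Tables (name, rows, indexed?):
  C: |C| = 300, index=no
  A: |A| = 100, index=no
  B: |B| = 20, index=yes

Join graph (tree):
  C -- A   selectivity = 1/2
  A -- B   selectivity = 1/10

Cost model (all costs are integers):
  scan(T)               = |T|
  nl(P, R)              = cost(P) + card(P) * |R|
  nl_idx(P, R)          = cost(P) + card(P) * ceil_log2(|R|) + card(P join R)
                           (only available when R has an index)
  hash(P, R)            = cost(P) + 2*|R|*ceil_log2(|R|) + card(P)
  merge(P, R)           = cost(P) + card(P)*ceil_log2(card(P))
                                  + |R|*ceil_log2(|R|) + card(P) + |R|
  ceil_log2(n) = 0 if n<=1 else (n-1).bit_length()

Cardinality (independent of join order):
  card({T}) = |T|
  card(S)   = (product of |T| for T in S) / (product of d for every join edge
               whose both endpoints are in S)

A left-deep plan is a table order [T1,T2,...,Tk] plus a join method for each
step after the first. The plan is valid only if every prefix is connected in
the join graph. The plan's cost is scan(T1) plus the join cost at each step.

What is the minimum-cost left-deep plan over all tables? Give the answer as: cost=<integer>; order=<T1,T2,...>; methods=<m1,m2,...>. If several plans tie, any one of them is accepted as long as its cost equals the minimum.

Selinger DP (subsets sized 1..n):
  {C}: scan cost=300, card=300
  {A}: scan cost=100, card=100
  {B}: scan cost=20, card=20
  {AC}: card=15000; try (A,hash)→2000, (C,merge)→3900, (A,merge)→4100, (C,hash)→5600, (C,nl)→30100, (A,nl)→30300; best=2000 via (A,hash)
  {AB}: card=200; try (B,hash)→400, (B,nl_idx)→800, (A,merge)→940, (B,merge)→1020, (A,hash)→1440, (A,nl)→2020 …(+1); best=400 via (B,hash)
  {ABC}: card=30000; try (C,merge)→5200, (C,hash)→6000, (B,hash)→17200, (C,nl)→60400, (B,nl_idx)→107000, (B,merge)→227120 …(+1); best=5200 via (C,merge)

cost=5200; order=A,B,C; methods=hash,merge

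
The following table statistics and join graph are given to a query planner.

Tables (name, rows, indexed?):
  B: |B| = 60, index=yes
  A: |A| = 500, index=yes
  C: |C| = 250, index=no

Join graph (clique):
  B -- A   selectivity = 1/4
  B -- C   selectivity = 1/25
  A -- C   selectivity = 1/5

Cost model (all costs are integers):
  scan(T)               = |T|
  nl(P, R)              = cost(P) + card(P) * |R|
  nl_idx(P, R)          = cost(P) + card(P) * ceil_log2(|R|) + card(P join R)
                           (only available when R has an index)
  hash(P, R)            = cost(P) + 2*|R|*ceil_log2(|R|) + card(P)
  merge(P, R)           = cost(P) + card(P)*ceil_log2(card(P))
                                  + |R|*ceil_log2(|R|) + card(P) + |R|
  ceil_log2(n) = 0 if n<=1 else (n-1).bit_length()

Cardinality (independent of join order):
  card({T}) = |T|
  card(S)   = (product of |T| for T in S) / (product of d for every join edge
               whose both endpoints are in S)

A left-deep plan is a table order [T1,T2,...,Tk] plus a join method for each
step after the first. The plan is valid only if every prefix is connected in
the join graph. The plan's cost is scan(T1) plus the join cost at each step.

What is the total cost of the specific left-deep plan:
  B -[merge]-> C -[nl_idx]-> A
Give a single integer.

23130

step 1: scan B: cost=60, card=60
step 2: join C via merge
    card(P join C) = 60*250/(25) = 600
    cost = 60 + 60*6 + 250*8 + 60 + 250 = 2730
step 3: join A via nl_idx
    card(P join A) = 600*500/(4*5) = 15000
    cost = 2730 + 600*9 + 15000 = 23130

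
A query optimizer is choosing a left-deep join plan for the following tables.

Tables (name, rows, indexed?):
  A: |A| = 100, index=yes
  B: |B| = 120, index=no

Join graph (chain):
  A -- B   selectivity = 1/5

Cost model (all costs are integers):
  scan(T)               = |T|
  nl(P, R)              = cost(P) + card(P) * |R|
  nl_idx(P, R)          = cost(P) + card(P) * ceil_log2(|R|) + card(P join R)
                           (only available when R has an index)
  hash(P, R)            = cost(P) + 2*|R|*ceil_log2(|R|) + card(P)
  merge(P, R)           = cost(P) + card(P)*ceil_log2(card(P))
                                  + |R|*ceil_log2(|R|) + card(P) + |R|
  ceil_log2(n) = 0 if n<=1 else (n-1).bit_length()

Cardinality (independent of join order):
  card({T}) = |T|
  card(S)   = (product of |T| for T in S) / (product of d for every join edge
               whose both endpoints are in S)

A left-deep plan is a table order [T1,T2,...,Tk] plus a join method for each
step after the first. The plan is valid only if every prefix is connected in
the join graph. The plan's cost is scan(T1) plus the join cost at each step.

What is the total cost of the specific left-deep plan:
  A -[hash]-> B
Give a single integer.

1880

step 1: scan A: cost=100, card=100
step 2: join B via hash
    card(P join B) = 100*120/(5) = 2400
    cost = 100 + 2*120*7 + 100 = 1880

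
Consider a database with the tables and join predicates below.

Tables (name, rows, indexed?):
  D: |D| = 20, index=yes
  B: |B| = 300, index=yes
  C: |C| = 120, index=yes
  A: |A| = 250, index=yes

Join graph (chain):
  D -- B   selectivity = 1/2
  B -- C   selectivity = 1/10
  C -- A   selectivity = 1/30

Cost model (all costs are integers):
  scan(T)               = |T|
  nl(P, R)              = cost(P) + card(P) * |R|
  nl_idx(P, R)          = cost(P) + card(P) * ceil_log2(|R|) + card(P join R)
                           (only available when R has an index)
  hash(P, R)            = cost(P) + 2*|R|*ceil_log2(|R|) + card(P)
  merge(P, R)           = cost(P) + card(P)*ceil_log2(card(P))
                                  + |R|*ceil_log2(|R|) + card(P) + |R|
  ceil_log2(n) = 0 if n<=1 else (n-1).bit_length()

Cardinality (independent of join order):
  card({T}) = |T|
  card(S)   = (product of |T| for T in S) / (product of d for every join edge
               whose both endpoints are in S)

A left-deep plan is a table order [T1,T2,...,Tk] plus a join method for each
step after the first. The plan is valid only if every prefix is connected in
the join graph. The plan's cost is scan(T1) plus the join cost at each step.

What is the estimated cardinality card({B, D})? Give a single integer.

3000

Tables in S: B(300), D(20)
Edges inside S: D-B(d=2)
numerator = 300 * 20 = 6000
denominator = 2 = 2
card(S) = 6000 / 2 = 3000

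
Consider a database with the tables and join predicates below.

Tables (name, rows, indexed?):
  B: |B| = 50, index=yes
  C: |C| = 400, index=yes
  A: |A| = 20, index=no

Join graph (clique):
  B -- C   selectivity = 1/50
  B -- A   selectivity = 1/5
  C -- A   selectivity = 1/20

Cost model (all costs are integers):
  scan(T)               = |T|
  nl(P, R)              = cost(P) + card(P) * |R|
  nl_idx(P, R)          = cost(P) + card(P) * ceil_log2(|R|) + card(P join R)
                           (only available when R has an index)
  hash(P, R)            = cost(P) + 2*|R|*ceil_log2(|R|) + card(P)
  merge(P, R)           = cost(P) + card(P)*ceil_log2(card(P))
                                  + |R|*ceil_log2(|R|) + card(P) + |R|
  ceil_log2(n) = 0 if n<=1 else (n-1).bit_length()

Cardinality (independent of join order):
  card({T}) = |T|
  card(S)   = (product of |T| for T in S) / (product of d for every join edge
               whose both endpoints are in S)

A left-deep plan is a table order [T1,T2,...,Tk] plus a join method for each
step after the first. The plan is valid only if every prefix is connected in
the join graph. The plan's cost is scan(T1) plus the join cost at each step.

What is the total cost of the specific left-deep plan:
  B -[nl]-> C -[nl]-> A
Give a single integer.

step 1: scan B: cost=50, card=50
step 2: join C via nl
    card(P join C) = 50*400/(50) = 400
    cost = 50 + 50*400 = 20050
step 3: join A via nl
    card(P join A) = 400*20/(5*20) = 80
    cost = 20050 + 400*20 = 28050

28050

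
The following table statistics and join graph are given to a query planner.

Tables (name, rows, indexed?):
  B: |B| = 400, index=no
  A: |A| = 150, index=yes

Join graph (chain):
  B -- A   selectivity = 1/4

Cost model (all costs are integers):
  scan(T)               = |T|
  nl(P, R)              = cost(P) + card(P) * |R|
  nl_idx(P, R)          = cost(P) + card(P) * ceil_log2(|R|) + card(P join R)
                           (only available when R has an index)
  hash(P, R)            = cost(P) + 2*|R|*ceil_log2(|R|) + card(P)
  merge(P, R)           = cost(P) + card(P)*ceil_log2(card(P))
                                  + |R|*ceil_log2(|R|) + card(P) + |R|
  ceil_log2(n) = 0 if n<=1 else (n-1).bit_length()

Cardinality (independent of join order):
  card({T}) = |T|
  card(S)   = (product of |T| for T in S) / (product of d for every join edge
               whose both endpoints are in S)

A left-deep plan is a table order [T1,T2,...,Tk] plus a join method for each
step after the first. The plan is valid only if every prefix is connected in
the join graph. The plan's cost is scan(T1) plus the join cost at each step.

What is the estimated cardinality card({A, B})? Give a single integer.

15000

Tables in S: A(150), B(400)
Edges inside S: B-A(d=4)
numerator = 150 * 400 = 60000
denominator = 4 = 4
card(S) = 60000 / 4 = 15000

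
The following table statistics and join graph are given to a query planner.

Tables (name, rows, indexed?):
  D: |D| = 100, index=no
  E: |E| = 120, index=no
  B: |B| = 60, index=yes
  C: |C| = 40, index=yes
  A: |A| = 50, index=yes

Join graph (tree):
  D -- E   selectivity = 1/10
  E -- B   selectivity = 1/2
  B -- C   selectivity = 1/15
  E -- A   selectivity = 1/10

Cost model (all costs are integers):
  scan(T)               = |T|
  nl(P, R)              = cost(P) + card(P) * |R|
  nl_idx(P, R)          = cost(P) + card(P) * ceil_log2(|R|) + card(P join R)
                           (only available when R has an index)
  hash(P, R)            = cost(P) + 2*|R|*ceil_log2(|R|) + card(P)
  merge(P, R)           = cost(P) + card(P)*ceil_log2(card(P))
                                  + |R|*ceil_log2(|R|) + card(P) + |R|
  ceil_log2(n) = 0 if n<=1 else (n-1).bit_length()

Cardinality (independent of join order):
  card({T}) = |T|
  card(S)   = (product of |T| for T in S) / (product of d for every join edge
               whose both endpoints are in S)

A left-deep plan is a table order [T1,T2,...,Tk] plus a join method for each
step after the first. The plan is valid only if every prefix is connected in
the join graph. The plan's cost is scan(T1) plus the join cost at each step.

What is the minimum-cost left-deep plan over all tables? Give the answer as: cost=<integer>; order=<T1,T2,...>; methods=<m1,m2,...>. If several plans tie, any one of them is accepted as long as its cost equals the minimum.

Selinger DP (subsets sized 1..n):
  {D}: scan cost=100, card=100
  {E}: scan cost=120, card=120
  {B}: scan cost=60, card=60
  {C}: scan cost=40, card=40
  {A}: scan cost=50, card=50
  {DE}: card=1200; try (D,hash)→1640, (E,merge)→1860, (E,hash)→1880, (D,merge)→1880, (E,nl)→12100, (D,nl)→12120; best=1640 via (D,hash)
  {BE}: card=3600; try (B,hash)→960, (E,merge)→1440, (B,merge)→1500, (E,hash)→1800, (B,nl_idx)→4440, (E,nl)→7260 …(+1); best=960 via (B,hash)
  {AE}: card=600; try (A,hash)→840, (E,merge)→1360, (A,merge)→1430, (A,nl_idx)→1440, (E,hash)→1780, (E,nl)→6050 …(+1); best=840 via (A,hash)
  {BC}: card=160; try (B,nl_idx)→440, (C,nl_idx)→580, (C,hash)→600, (B,merge)→740, (C,merge)→760, (B,hash)→800 …(+2); best=440 via (B,nl_idx)
  {BDE}: card=36000; try (B,hash)→3560, (D,hash)→5960, (B,merge)→16460, (B,nl_idx)→44840, (D,merge)→48560, (B,nl)→73640 …(+1); best=3560 via (B,hash)
  {ADE}: card=6000; try (D,hash)→2840, (A,hash)→3440, (D,merge)→8240, (A,nl_idx)→14840, (A,merge)→16390, (D,nl)→60840 …(+1); best=2840 via (D,hash)
  {BCE}: card=9600; try (E,hash)→2280, (E,merge)→2840, (C,hash)→5040, (E,nl)→19640, (C,nl_idx)→32160, (C,merge)→48040 …(+1); best=2280 via (E,hash)
  {ABE}: card=18000; try (B,hash)→2160, (A,hash)→5160, (B,merge)→7860, (B,nl_idx)→22440, (B,nl)→36840, (A,nl_idx)→40560 …(+2); best=2160 via (B,hash)
  {BCDE}: card=96000; try (D,hash)→13280, (C,hash)→40040, (D,merge)→147080, (C,nl_idx)→315560, (C,merge)→615840, (D,nl)→962280 …(+1); best=13280 via (D,hash)
  {ABDE}: card=180000; try (B,hash)→9560, (D,hash)→21560, (A,hash)→40160, (B,merge)→87260, (B,nl_idx)→218840, (D,merge)→290960 …(+5); best=9560 via (B,hash)
  {ABCE}: card=48000; try (A,hash)→12480, (C,hash)→20640, (A,nl_idx)→107880, (A,merge)→146630, (C,nl_idx)→158160, (C,merge)→290440 …(+2); best=12480 via (A,hash)
  {ABCDE}: card=480000; try (D,hash)→61880, (A,hash)→109880, (C,hash)→190040, (D,merge)→829280, (A,nl_idx)→1069280, (C,nl_idx)→1569560 …(+5); best=61880 via (D,hash)

cost=61880; order=C,B,E,A,D; methods=nl_idx,hash,hash,hash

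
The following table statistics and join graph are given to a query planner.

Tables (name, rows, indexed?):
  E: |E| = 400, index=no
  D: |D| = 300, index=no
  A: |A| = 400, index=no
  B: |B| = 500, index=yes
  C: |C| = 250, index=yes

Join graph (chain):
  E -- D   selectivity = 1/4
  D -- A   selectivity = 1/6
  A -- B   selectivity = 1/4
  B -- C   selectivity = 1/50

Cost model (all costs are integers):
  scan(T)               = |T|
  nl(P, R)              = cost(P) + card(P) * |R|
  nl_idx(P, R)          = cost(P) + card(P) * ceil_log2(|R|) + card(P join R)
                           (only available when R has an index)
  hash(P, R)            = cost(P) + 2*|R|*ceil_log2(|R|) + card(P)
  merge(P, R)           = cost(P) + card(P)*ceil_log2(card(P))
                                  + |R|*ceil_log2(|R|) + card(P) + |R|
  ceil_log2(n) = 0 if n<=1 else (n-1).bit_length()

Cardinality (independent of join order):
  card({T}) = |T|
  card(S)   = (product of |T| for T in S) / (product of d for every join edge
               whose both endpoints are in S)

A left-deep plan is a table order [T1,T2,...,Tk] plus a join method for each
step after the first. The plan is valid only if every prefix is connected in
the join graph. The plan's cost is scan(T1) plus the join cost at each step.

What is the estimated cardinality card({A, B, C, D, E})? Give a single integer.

1250000000

Tables in S: A(400), B(500), C(250), D(300), E(400)
Edges inside S: E-D(d=4), D-A(d=6), A-B(d=4), B-C(d=50)
numerator = 400 * 500 * 250 * 300 * 400 = 6000000000000
denominator = 4 * 6 * 4 * 50 = 4800
card(S) = 6000000000000 / 4800 = 1250000000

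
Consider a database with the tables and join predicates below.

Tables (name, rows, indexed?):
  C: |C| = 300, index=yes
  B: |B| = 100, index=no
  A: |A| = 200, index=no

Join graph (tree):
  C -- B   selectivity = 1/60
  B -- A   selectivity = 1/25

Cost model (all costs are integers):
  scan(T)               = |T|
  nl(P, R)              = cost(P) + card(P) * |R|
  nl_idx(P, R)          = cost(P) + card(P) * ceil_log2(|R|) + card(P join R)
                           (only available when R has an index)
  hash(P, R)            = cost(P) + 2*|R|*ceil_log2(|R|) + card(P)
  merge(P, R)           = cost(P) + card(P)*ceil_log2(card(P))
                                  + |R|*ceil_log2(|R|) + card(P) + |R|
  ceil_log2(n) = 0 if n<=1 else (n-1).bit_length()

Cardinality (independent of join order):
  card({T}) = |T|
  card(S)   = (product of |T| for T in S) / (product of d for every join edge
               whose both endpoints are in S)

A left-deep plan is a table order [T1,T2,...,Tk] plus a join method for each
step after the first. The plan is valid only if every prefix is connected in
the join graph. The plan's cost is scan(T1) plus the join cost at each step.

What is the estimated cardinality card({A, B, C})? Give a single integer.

Tables in S: A(200), B(100), C(300)
Edges inside S: C-B(d=60), B-A(d=25)
numerator = 200 * 100 * 300 = 6000000
denominator = 60 * 25 = 1500
card(S) = 6000000 / 1500 = 4000

4000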